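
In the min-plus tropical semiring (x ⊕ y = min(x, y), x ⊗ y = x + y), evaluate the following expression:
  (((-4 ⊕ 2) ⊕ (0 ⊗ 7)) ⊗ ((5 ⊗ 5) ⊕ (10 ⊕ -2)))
(((-4 ⊕ 2) ⊕ (0 ⊗ 7)) ⊗ ((5 ⊗ 5) ⊕ (10 ⊕ -2))) = -6

Expand innermost to outermost. Recall ⊕ takes the minimum of its arguments and ⊗ takes their sum. Working out the expression (((-4 ⊕ 2) ⊕ (0 ⊗ 7)) ⊗ ((5 ⊗ 5) ⊕ (10 ⊕ -2))) gives -6.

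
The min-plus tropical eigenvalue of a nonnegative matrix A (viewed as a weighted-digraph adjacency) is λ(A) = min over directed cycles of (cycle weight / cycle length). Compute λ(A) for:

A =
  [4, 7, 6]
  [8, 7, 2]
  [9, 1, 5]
λ(A) = 3/2

Enumerate directed cycles and compute their means (weight / length). Sample:
  cycle 0 → 0: weight = 4, length = 1, mean = 4/1 ≈ 4.000
  cycle 1 → 1: weight = 7, length = 1, mean = 7/1 ≈ 7.000
  cycle 2 → 2: weight = 5, length = 1, mean = 5/1 ≈ 5.000
  cycle 0 → 1 → 0: weight = 15, length = 2, mean = 15/2 ≈ 7.500
  cycle 0 → 2 → 0: weight = 15, length = 2, mean = 15/2 ≈ 7.500
  cycle 1 → 0 → 1: weight = 15, length = 2, mean = 15/2 ≈ 7.500
Minimum mean = 1.500, attained e.g. along the cycle 1 → 2 → 1 with weight 3 and length 2. So λ(A) = 3/2 = 3/2.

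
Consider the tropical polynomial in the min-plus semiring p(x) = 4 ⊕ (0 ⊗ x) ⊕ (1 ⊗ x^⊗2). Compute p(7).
p(7) = 4

A tropical monomial a ⊗ x^⊗i evaluates to a + i · x. Evaluating each term at x = 7:
  Term 0 contributes 4 + 0 · 7 = 4
  Term 1 contributes 0 + 1 · 7 = 7
  Term 2 contributes 1 + 2 · 7 = 15
p(7) = ⊕ of these = min[4, 7, 15] = 4.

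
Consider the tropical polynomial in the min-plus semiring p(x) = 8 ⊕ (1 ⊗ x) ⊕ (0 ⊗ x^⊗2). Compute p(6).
p(6) = 7

A tropical monomial a ⊗ x^⊗i evaluates to a + i · x. Evaluating each term at x = 6:
  Term 0 contributes 8 + 0 · 6 = 8
  Term 1 contributes 1 + 1 · 6 = 7
  Term 2 contributes 0 + 2 · 6 = 12
p(6) = ⊕ of these = min[8, 7, 12] = 7.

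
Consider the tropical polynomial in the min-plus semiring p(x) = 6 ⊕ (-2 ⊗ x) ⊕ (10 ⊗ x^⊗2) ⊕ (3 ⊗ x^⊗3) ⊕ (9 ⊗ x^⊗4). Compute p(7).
p(7) = 5

A tropical monomial a ⊗ x^⊗i evaluates to a + i · x. Evaluating each term at x = 7:
  Term 0 contributes 6 + 0 · 7 = 6
  Term 1 contributes -2 + 1 · 7 = 5
  Term 2 contributes 10 + 2 · 7 = 24
  Term 3 contributes 3 + 3 · 7 = 24
  Term 4 contributes 9 + 4 · 7 = 37
p(7) = ⊕ of these = min[6, 5, 24, 24, 37] = 5.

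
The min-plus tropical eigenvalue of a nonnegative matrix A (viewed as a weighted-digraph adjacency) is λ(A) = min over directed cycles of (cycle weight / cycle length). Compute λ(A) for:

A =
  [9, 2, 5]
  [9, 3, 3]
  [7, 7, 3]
λ(A) = 3

Enumerate directed cycles and compute their means (weight / length). Sample:
  cycle 0 → 0: weight = 9, length = 1, mean = 9/1 ≈ 9.000
  cycle 1 → 1: weight = 3, length = 1, mean = 3/1 ≈ 3.000
  cycle 2 → 2: weight = 3, length = 1, mean = 3/1 ≈ 3.000
  cycle 0 → 1 → 0: weight = 11, length = 2, mean = 11/2 ≈ 5.500
  cycle 0 → 2 → 0: weight = 12, length = 2, mean = 12/2 ≈ 6.000
  cycle 1 → 0 → 1: weight = 11, length = 2, mean = 11/2 ≈ 5.500
Minimum mean = 3.000, attained e.g. along the cycle 1 → 1 with weight 3 and length 1. So λ(A) = 3/1 = 3.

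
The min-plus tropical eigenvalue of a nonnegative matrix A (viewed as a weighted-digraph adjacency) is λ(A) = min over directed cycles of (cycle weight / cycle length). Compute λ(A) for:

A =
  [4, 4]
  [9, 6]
λ(A) = 4

Enumerate directed cycles and compute their means (weight / length). Sample:
  cycle 0 → 0: weight = 4, length = 1, mean = 4/1 ≈ 4.000
  cycle 1 → 1: weight = 6, length = 1, mean = 6/1 ≈ 6.000
  cycle 0 → 1 → 0: weight = 13, length = 2, mean = 13/2 ≈ 6.500
  cycle 1 → 0 → 1: weight = 13, length = 2, mean = 13/2 ≈ 6.500
Minimum mean = 4.000, attained e.g. along the cycle 0 → 0 with weight 4 and length 1. So λ(A) = 4/1 = 4.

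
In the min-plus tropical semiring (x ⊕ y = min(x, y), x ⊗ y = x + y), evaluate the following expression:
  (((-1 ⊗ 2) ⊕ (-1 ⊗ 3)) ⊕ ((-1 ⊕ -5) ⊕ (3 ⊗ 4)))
(((-1 ⊗ 2) ⊕ (-1 ⊗ 3)) ⊕ ((-1 ⊕ -5) ⊕ (3 ⊗ 4))) = -5

Expand innermost to outermost. Recall ⊕ takes the minimum of its arguments and ⊗ takes their sum. Working out the expression (((-1 ⊗ 2) ⊕ (-1 ⊗ 3)) ⊕ ((-1 ⊕ -5) ⊕ (3 ⊗ 4))) gives -5.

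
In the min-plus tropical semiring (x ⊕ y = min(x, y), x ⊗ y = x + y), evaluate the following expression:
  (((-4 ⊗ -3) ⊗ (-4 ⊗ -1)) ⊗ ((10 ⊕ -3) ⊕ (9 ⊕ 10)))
(((-4 ⊗ -3) ⊗ (-4 ⊗ -1)) ⊗ ((10 ⊕ -3) ⊕ (9 ⊕ 10))) = -15

Expand innermost to outermost. Recall ⊕ takes the minimum of its arguments and ⊗ takes their sum. Working out the expression (((-4 ⊗ -3) ⊗ (-4 ⊗ -1)) ⊗ ((10 ⊕ -3) ⊕ (9 ⊕ 10))) gives -15.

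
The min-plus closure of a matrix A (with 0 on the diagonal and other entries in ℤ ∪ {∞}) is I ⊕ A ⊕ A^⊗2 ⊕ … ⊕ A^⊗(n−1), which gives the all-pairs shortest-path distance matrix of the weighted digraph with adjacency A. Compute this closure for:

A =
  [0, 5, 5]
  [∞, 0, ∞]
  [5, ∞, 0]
Closure =
  [0, 5, 5]
  [∞, 0, ∞]
  [5, 10, 0]

This is the Floyd-Warshall all-pairs shortest-path computation. For each intermediate vertex k = 0, 1, …, 2, update dist[i][j] ← min(dist[i][j], dist[i][k] + dist[k][j]). The final matrix gives, for each (i, j), the minimum total weight of any directed path from i to j (possibly empty when i = j).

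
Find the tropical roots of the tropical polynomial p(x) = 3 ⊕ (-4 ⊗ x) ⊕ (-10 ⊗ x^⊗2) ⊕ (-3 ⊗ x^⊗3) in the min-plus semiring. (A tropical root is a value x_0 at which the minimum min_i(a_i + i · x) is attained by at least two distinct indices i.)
Roots: {-7, 6, 7}

Each tropical root is a break point of the lower envelope of the lines y = a_i + i · x (there are 4 lines, with slopes 0, 1, ..., 3). Only the lines that attain the minimum somewhere contribute to roots; other lines are dominated. Here the surviving (envelope) indices are i = 3, i = 2, i = 1, i = 0.
Intersections between consecutive envelope lines give the roots: for adjacent envelope indices i < j the intersection is x = (a_i − a_j) / (j − i). Reading off the sorted break points: {-7, 6, 7}.
Verification: at each break x_0, at least two indices attain the minimum of min_i(a_i + i · x_0).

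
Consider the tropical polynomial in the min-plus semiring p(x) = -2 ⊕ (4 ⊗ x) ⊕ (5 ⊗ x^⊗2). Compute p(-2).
p(-2) = -2

A tropical monomial a ⊗ x^⊗i evaluates to a + i · x. Evaluating each term at x = -2:
  Term 0 contributes -2 + 0 · -2 = -2
  Term 1 contributes 4 + 1 · -2 = 2
  Term 2 contributes 5 + 2 · -2 = 1
p(-2) = ⊕ of these = min[-2, 2, 1] = -2.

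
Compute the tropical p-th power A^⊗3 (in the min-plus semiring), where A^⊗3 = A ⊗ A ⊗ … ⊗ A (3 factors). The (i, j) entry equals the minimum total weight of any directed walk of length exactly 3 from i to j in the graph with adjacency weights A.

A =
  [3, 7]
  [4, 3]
A^⊗3 =
  [9, 13]
  [10, 9]

Each entry (A^⊗3)_ij equals the minimum over all length-3 walks i = v_0 → v_1 → … → v_3 = j of Σ_t A[v_t][v_{t+1}]. For example, for (i, j) = (0, 1) we minimise over 4 possible intermediate vertex sequences; the minimum is 13, attained along the walk 0 → 0 → 0 → 1.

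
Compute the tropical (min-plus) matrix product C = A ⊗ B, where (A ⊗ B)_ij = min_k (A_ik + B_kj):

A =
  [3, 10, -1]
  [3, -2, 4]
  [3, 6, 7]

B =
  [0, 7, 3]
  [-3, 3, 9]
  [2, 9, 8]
A ⊗ B =
  [1, 8, 6]
  [-5, 1, 6]
  [3, 9, 6]

Apply the min-plus product entry-by-entry:
  C[0][0] = min over k of (A[0][0] + B[0][0] = 3 + 0 = 3, A[0][1] + B[1][0] = 10 + -3 = 7, A[0][2] + B[2][0] = -1 + 2 = 1) = 1 (attained at k = 2)
  C[0][1] = min over k of (A[0][0] + B[0][1] = 3 + 7 = 10, A[0][1] + B[1][1] = 10 + 3 = 13, A[0][2] + B[2][1] = -1 + 9 = 8) = 8 (attained at k = 2)
  C[0][2] = min over k of (A[0][0] + B[0][2] = 3 + 3 = 6, A[0][1] + B[1][2] = 10 + 9 = 19, A[0][2] + B[2][2] = -1 + 8 = 7) = 6 (attained at k = 0)
  C[1][0] = min over k of (A[1][0] + B[0][0] = 3 + 0 = 3, A[1][1] + B[1][0] = -2 + -3 = -5, A[1][2] + B[2][0] = 4 + 2 = 6) = -5 (attained at k = 1)
  C[1][1] = min over k of (A[1][0] + B[0][1] = 3 + 7 = 10, A[1][1] + B[1][1] = -2 + 3 = 1, A[1][2] + B[2][1] = 4 + 9 = 13) = 1 (attained at k = 1)
  C[1][2] = min over k of (A[1][0] + B[0][2] = 3 + 3 = 6, A[1][1] + B[1][2] = -2 + 9 = 7, A[1][2] + B[2][2] = 4 + 8 = 12) = 6 (attained at k = 0)
  C[2][0] = min over k of (A[2][0] + B[0][0] = 3 + 0 = 3, A[2][1] + B[1][0] = 6 + -3 = 3, A[2][2] + B[2][0] = 7 + 2 = 9) = 3 (attained at k = 0)
  C[2][1] = min over k of (A[2][0] + B[0][1] = 3 + 7 = 10, A[2][1] + B[1][1] = 6 + 3 = 9, A[2][2] + B[2][1] = 7 + 9 = 16) = 9 (attained at k = 1)
  C[2][2] = min over k of (A[2][0] + B[0][2] = 3 + 3 = 6, A[2][1] + B[1][2] = 6 + 9 = 15, A[2][2] + B[2][2] = 7 + 8 = 15) = 6 (attained at k = 0)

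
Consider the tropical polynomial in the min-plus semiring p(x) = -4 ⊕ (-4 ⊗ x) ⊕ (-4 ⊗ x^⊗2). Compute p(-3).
p(-3) = -10

A tropical monomial a ⊗ x^⊗i evaluates to a + i · x. Evaluating each term at x = -3:
  Term 0 contributes -4 + 0 · -3 = -4
  Term 1 contributes -4 + 1 · -3 = -7
  Term 2 contributes -4 + 2 · -3 = -10
p(-3) = ⊕ of these = min[-4, -7, -10] = -10.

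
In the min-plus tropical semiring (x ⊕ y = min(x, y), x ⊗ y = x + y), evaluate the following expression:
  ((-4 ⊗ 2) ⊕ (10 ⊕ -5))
((-4 ⊗ 2) ⊕ (10 ⊕ -5)) = -5

Expand innermost to outermost. Recall ⊕ takes the minimum of its arguments and ⊗ takes their sum. Working out the expression ((-4 ⊗ 2) ⊕ (10 ⊕ -5)) gives -5.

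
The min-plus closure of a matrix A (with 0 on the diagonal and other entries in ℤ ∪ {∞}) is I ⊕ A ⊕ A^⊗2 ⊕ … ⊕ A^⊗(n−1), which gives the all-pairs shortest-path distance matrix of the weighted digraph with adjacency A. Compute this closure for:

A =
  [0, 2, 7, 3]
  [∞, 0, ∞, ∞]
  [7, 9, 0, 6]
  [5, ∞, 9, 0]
Closure =
  [0, 2, 7, 3]
  [∞, 0, ∞, ∞]
  [7, 9, 0, 6]
  [5, 7, 9, 0]

This is the Floyd-Warshall all-pairs shortest-path computation. For each intermediate vertex k = 0, 1, …, 3, update dist[i][j] ← min(dist[i][j], dist[i][k] + dist[k][j]). The final matrix gives, for each (i, j), the minimum total weight of any directed path from i to j (possibly empty when i = j).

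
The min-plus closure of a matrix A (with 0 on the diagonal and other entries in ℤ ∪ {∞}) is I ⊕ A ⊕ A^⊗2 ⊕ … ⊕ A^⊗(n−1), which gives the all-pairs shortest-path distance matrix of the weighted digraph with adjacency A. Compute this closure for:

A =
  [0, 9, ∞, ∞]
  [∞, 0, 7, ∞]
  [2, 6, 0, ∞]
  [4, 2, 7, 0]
Closure =
  [0, 9, 16, ∞]
  [9, 0, 7, ∞]
  [2, 6, 0, ∞]
  [4, 2, 7, 0]

This is the Floyd-Warshall all-pairs shortest-path computation. For each intermediate vertex k = 0, 1, …, 3, update dist[i][j] ← min(dist[i][j], dist[i][k] + dist[k][j]). The final matrix gives, for each (i, j), the minimum total weight of any directed path from i to j (possibly empty when i = j).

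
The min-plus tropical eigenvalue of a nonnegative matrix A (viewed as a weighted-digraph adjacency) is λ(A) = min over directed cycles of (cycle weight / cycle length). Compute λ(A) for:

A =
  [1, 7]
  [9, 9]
λ(A) = 1

Enumerate directed cycles and compute their means (weight / length). Sample:
  cycle 0 → 0: weight = 1, length = 1, mean = 1/1 ≈ 1.000
  cycle 1 → 1: weight = 9, length = 1, mean = 9/1 ≈ 9.000
  cycle 0 → 1 → 0: weight = 16, length = 2, mean = 16/2 ≈ 8.000
  cycle 1 → 0 → 1: weight = 16, length = 2, mean = 16/2 ≈ 8.000
Minimum mean = 1.000, attained e.g. along the cycle 0 → 0 with weight 1 and length 1. So λ(A) = 1/1 = 1.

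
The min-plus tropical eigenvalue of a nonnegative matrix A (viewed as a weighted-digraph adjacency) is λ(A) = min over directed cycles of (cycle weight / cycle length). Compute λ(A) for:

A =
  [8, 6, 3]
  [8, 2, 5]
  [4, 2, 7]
λ(A) = 2

Enumerate directed cycles and compute their means (weight / length). Sample:
  cycle 0 → 0: weight = 8, length = 1, mean = 8/1 ≈ 8.000
  cycle 1 → 1: weight = 2, length = 1, mean = 2/1 ≈ 2.000
  cycle 2 → 2: weight = 7, length = 1, mean = 7/1 ≈ 7.000
  cycle 0 → 1 → 0: weight = 14, length = 2, mean = 14/2 ≈ 7.000
  cycle 0 → 2 → 0: weight = 7, length = 2, mean = 7/2 ≈ 3.500
  cycle 1 → 0 → 1: weight = 14, length = 2, mean = 14/2 ≈ 7.000
Minimum mean = 2.000, attained e.g. along the cycle 1 → 1 with weight 2 and length 1. So λ(A) = 2/1 = 2.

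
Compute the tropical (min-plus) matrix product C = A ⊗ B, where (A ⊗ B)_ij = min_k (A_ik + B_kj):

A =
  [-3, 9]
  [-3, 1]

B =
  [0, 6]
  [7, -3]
A ⊗ B =
  [-3, 3]
  [-3, -2]

Apply the min-plus product entry-by-entry:
  C[0][0] = min over k of (A[0][0] + B[0][0] = -3 + 0 = -3, A[0][1] + B[1][0] = 9 + 7 = 16) = -3 (attained at k = 0)
  C[0][1] = min over k of (A[0][0] + B[0][1] = -3 + 6 = 3, A[0][1] + B[1][1] = 9 + -3 = 6) = 3 (attained at k = 0)
  C[1][0] = min over k of (A[1][0] + B[0][0] = -3 + 0 = -3, A[1][1] + B[1][0] = 1 + 7 = 8) = -3 (attained at k = 0)
  C[1][1] = min over k of (A[1][0] + B[0][1] = -3 + 6 = 3, A[1][1] + B[1][1] = 1 + -3 = -2) = -2 (attained at k = 1)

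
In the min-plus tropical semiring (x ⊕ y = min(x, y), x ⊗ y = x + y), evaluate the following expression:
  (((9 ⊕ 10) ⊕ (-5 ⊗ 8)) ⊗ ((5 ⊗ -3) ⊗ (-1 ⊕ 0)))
(((9 ⊕ 10) ⊕ (-5 ⊗ 8)) ⊗ ((5 ⊗ -3) ⊗ (-1 ⊕ 0))) = 4

Expand innermost to outermost. Recall ⊕ takes the minimum of its arguments and ⊗ takes their sum. Working out the expression (((9 ⊕ 10) ⊕ (-5 ⊗ 8)) ⊗ ((5 ⊗ -3) ⊗ (-1 ⊕ 0))) gives 4.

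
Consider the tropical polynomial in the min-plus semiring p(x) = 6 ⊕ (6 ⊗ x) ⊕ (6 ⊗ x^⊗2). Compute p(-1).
p(-1) = 4

A tropical monomial a ⊗ x^⊗i evaluates to a + i · x. Evaluating each term at x = -1:
  Term 0 contributes 6 + 0 · -1 = 6
  Term 1 contributes 6 + 1 · -1 = 5
  Term 2 contributes 6 + 2 · -1 = 4
p(-1) = ⊕ of these = min[6, 5, 4] = 4.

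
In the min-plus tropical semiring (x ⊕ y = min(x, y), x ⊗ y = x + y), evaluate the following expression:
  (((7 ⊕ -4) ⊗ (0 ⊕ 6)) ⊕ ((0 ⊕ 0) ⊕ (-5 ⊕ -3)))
(((7 ⊕ -4) ⊗ (0 ⊕ 6)) ⊕ ((0 ⊕ 0) ⊕ (-5 ⊕ -3))) = -5

Expand innermost to outermost. Recall ⊕ takes the minimum of its arguments and ⊗ takes their sum. Working out the expression (((7 ⊕ -4) ⊗ (0 ⊕ 6)) ⊕ ((0 ⊕ 0) ⊕ (-5 ⊕ -3))) gives -5.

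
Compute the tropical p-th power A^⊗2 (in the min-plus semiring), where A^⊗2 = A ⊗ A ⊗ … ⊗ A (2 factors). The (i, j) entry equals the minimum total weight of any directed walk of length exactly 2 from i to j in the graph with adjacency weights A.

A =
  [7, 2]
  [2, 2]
A^⊗2 =
  [4, 4]
  [4, 4]

Each entry (A^⊗2)_ij equals the minimum over all length-2 walks i = v_0 → v_1 → … → v_2 = j of Σ_t A[v_t][v_{t+1}]. For example, for (i, j) = (0, 1) we minimise over 2 possible intermediate vertex sequences; the minimum is 4, attained along the walk 0 → 1 → 1.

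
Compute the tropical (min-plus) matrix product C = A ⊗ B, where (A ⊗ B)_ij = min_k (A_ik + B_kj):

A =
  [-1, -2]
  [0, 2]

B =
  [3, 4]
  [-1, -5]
A ⊗ B =
  [-3, -7]
  [1, -3]

Apply the min-plus product entry-by-entry:
  C[0][0] = min over k of (A[0][0] + B[0][0] = -1 + 3 = 2, A[0][1] + B[1][0] = -2 + -1 = -3) = -3 (attained at k = 1)
  C[0][1] = min over k of (A[0][0] + B[0][1] = -1 + 4 = 3, A[0][1] + B[1][1] = -2 + -5 = -7) = -7 (attained at k = 1)
  C[1][0] = min over k of (A[1][0] + B[0][0] = 0 + 3 = 3, A[1][1] + B[1][0] = 2 + -1 = 1) = 1 (attained at k = 1)
  C[1][1] = min over k of (A[1][0] + B[0][1] = 0 + 4 = 4, A[1][1] + B[1][1] = 2 + -5 = -3) = -3 (attained at k = 1)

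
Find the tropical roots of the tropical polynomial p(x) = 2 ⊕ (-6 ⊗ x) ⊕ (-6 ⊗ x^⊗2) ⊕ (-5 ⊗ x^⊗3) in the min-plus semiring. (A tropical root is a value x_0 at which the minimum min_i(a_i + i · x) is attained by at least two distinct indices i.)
Roots: {-1, 0, 8}

Each tropical root is a break point of the lower envelope of the lines y = a_i + i · x (there are 4 lines, with slopes 0, 1, ..., 3). Only the lines that attain the minimum somewhere contribute to roots; other lines are dominated. Here the surviving (envelope) indices are i = 3, i = 2, i = 1, i = 0.
Intersections between consecutive envelope lines give the roots: for adjacent envelope indices i < j the intersection is x = (a_i − a_j) / (j − i). Reading off the sorted break points: {-1, 0, 8}.
Verification: at each break x_0, at least two indices attain the minimum of min_i(a_i + i · x_0).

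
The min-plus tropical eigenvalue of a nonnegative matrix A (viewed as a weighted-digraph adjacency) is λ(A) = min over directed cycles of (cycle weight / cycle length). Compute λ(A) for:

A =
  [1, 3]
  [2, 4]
λ(A) = 1

Enumerate directed cycles and compute their means (weight / length). Sample:
  cycle 0 → 0: weight = 1, length = 1, mean = 1/1 ≈ 1.000
  cycle 1 → 1: weight = 4, length = 1, mean = 4/1 ≈ 4.000
  cycle 0 → 1 → 0: weight = 5, length = 2, mean = 5/2 ≈ 2.500
  cycle 1 → 0 → 1: weight = 5, length = 2, mean = 5/2 ≈ 2.500
Minimum mean = 1.000, attained e.g. along the cycle 0 → 0 with weight 1 and length 1. So λ(A) = 1/1 = 1.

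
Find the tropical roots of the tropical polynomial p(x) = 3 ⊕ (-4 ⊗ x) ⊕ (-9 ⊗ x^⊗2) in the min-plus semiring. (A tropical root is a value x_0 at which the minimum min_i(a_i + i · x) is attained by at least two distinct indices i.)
Roots: {5, 7}

Each tropical root is a break point of the lower envelope of the lines y = a_i + i · x (there are 3 lines, with slopes 0, 1, ..., 2). Only the lines that attain the minimum somewhere contribute to roots; other lines are dominated. Here the surviving (envelope) indices are i = 2, i = 1, i = 0.
Intersections between consecutive envelope lines give the roots: for adjacent envelope indices i < j the intersection is x = (a_i − a_j) / (j − i). Reading off the sorted break points: {5, 7}.
Verification: at each break x_0, at least two indices attain the minimum of min_i(a_i + i · x_0).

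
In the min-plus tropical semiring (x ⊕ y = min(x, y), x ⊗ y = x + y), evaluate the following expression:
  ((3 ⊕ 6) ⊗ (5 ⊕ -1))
((3 ⊕ 6) ⊗ (5 ⊕ -1)) = 2

Expand innermost to outermost. Recall ⊕ takes the minimum of its arguments and ⊗ takes their sum. Working out the expression ((3 ⊕ 6) ⊗ (5 ⊕ -1)) gives 2.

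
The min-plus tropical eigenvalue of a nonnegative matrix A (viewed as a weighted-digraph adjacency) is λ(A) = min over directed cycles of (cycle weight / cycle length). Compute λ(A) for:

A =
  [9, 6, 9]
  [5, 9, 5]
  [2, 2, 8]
λ(A) = 7/2

Enumerate directed cycles and compute their means (weight / length). Sample:
  cycle 0 → 0: weight = 9, length = 1, mean = 9/1 ≈ 9.000
  cycle 1 → 1: weight = 9, length = 1, mean = 9/1 ≈ 9.000
  cycle 2 → 2: weight = 8, length = 1, mean = 8/1 ≈ 8.000
  cycle 0 → 1 → 0: weight = 11, length = 2, mean = 11/2 ≈ 5.500
  cycle 0 → 2 → 0: weight = 11, length = 2, mean = 11/2 ≈ 5.500
  cycle 1 → 0 → 1: weight = 11, length = 2, mean = 11/2 ≈ 5.500
Minimum mean = 3.500, attained e.g. along the cycle 1 → 2 → 1 with weight 7 and length 2. So λ(A) = 7/2 = 7/2.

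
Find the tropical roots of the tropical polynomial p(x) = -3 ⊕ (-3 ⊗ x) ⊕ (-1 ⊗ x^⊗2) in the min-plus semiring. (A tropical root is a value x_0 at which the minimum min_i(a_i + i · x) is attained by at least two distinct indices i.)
Roots: {-2, 0}

Each tropical root is a break point of the lower envelope of the lines y = a_i + i · x (there are 3 lines, with slopes 0, 1, ..., 2). Only the lines that attain the minimum somewhere contribute to roots; other lines are dominated. Here the surviving (envelope) indices are i = 2, i = 1, i = 0.
Intersections between consecutive envelope lines give the roots: for adjacent envelope indices i < j the intersection is x = (a_i − a_j) / (j − i). Reading off the sorted break points: {-2, 0}.
Verification: at each break x_0, at least two indices attain the minimum of min_i(a_i + i · x_0).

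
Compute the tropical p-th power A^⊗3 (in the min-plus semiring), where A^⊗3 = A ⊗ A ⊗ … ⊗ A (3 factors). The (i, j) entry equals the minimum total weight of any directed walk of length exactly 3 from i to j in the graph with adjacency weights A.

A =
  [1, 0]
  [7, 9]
A^⊗3 =
  [3, 2]
  [9, 8]

Each entry (A^⊗3)_ij equals the minimum over all length-3 walks i = v_0 → v_1 → … → v_3 = j of Σ_t A[v_t][v_{t+1}]. For example, for (i, j) = (0, 1) we minimise over 4 possible intermediate vertex sequences; the minimum is 2, attained along the walk 0 → 0 → 0 → 1.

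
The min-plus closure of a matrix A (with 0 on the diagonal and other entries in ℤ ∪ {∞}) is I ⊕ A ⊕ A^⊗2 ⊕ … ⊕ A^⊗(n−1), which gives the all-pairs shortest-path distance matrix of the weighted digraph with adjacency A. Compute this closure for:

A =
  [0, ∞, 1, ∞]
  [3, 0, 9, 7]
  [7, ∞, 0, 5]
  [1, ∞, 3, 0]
Closure =
  [0, ∞, 1, 6]
  [3, 0, 4, 7]
  [6, ∞, 0, 5]
  [1, ∞, 2, 0]

This is the Floyd-Warshall all-pairs shortest-path computation. For each intermediate vertex k = 0, 1, …, 3, update dist[i][j] ← min(dist[i][j], dist[i][k] + dist[k][j]). The final matrix gives, for each (i, j), the minimum total weight of any directed path from i to j (possibly empty when i = j).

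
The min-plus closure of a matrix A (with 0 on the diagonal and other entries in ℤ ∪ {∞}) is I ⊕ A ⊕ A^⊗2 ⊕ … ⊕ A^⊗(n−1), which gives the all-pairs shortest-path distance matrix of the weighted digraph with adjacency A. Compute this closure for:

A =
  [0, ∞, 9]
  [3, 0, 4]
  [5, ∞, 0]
Closure =
  [0, ∞, 9]
  [3, 0, 4]
  [5, ∞, 0]

This is the Floyd-Warshall all-pairs shortest-path computation. For each intermediate vertex k = 0, 1, …, 2, update dist[i][j] ← min(dist[i][j], dist[i][k] + dist[k][j]). The final matrix gives, for each (i, j), the minimum total weight of any directed path from i to j (possibly empty when i = j).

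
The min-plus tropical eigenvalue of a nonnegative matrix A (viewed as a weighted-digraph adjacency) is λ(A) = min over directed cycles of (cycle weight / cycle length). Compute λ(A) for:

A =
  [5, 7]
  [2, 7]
λ(A) = 9/2

Enumerate directed cycles and compute their means (weight / length). Sample:
  cycle 0 → 0: weight = 5, length = 1, mean = 5/1 ≈ 5.000
  cycle 1 → 1: weight = 7, length = 1, mean = 7/1 ≈ 7.000
  cycle 0 → 1 → 0: weight = 9, length = 2, mean = 9/2 ≈ 4.500
  cycle 1 → 0 → 1: weight = 9, length = 2, mean = 9/2 ≈ 4.500
Minimum mean = 4.500, attained e.g. along the cycle 0 → 1 → 0 with weight 9 and length 2. So λ(A) = 9/2 = 9/2.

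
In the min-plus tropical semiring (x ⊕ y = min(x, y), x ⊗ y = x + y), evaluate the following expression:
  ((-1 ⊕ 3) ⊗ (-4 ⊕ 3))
((-1 ⊕ 3) ⊗ (-4 ⊕ 3)) = -5

Expand innermost to outermost. Recall ⊕ takes the minimum of its arguments and ⊗ takes their sum. Working out the expression ((-1 ⊕ 3) ⊗ (-4 ⊕ 3)) gives -5.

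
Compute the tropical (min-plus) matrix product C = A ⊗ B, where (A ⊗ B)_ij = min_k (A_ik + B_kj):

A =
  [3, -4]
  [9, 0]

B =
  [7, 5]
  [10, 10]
A ⊗ B =
  [6, 6]
  [10, 10]

Apply the min-plus product entry-by-entry:
  C[0][0] = min over k of (A[0][0] + B[0][0] = 3 + 7 = 10, A[0][1] + B[1][0] = -4 + 10 = 6) = 6 (attained at k = 1)
  C[0][1] = min over k of (A[0][0] + B[0][1] = 3 + 5 = 8, A[0][1] + B[1][1] = -4 + 10 = 6) = 6 (attained at k = 1)
  C[1][0] = min over k of (A[1][0] + B[0][0] = 9 + 7 = 16, A[1][1] + B[1][0] = 0 + 10 = 10) = 10 (attained at k = 1)
  C[1][1] = min over k of (A[1][0] + B[0][1] = 9 + 5 = 14, A[1][1] + B[1][1] = 0 + 10 = 10) = 10 (attained at k = 1)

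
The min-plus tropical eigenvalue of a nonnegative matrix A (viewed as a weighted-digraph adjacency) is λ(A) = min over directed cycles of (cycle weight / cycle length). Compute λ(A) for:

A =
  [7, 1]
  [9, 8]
λ(A) = 5

Enumerate directed cycles and compute their means (weight / length). Sample:
  cycle 0 → 0: weight = 7, length = 1, mean = 7/1 ≈ 7.000
  cycle 1 → 1: weight = 8, length = 1, mean = 8/1 ≈ 8.000
  cycle 0 → 1 → 0: weight = 10, length = 2, mean = 10/2 ≈ 5.000
  cycle 1 → 0 → 1: weight = 10, length = 2, mean = 10/2 ≈ 5.000
Minimum mean = 5.000, attained e.g. along the cycle 0 → 1 → 0 with weight 10 and length 2. So λ(A) = 10/2 = 5.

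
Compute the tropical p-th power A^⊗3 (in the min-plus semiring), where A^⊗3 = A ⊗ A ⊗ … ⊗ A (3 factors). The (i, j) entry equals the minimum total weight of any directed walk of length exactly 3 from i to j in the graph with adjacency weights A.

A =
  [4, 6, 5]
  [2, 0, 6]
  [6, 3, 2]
A^⊗3 =
  [8, 6, 9]
  [2, 0, 6]
  [5, 3, 6]

Each entry (A^⊗3)_ij equals the minimum over all length-3 walks i = v_0 → v_1 → … → v_3 = j of Σ_t A[v_t][v_{t+1}]. For example, for (i, j) = (0, 2) we minimise over 9 possible intermediate vertex sequences; the minimum is 9, attained along the walk 0 → 2 → 2 → 2.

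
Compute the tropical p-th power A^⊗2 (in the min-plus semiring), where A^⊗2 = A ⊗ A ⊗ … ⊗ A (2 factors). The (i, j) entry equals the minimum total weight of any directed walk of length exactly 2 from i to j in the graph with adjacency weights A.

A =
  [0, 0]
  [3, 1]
A^⊗2 =
  [0, 0]
  [3, 2]

Each entry (A^⊗2)_ij equals the minimum over all length-2 walks i = v_0 → v_1 → … → v_2 = j of Σ_t A[v_t][v_{t+1}]. For example, for (i, j) = (0, 1) we minimise over 2 possible intermediate vertex sequences; the minimum is 0, attained along the walk 0 → 0 → 1.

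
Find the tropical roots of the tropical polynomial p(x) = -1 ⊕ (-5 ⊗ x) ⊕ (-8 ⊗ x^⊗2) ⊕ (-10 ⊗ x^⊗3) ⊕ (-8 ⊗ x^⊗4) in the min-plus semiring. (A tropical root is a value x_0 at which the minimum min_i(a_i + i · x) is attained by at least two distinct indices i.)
Roots: {-2, 2, 3, 4}

Each tropical root is a break point of the lower envelope of the lines y = a_i + i · x (there are 5 lines, with slopes 0, 1, ..., 4). Only the lines that attain the minimum somewhere contribute to roots; other lines are dominated. Here the surviving (envelope) indices are i = 4, i = 3, i = 2, i = 1, i = 0.
Intersections between consecutive envelope lines give the roots: for adjacent envelope indices i < j the intersection is x = (a_i − a_j) / (j − i). Reading off the sorted break points: {-2, 2, 3, 4}.
Verification: at each break x_0, at least two indices attain the minimum of min_i(a_i + i · x_0).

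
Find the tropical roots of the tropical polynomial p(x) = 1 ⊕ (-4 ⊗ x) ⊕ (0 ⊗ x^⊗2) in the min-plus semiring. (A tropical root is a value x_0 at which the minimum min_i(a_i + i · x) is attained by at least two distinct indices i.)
Roots: {-4, 5}

Each tropical root is a break point of the lower envelope of the lines y = a_i + i · x (there are 3 lines, with slopes 0, 1, ..., 2). Only the lines that attain the minimum somewhere contribute to roots; other lines are dominated. Here the surviving (envelope) indices are i = 2, i = 1, i = 0.
Intersections between consecutive envelope lines give the roots: for adjacent envelope indices i < j the intersection is x = (a_i − a_j) / (j − i). Reading off the sorted break points: {-4, 5}.
Verification: at each break x_0, at least two indices attain the minimum of min_i(a_i + i · x_0).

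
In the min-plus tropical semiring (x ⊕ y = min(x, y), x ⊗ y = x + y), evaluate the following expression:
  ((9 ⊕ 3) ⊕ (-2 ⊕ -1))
((9 ⊕ 3) ⊕ (-2 ⊕ -1)) = -2

Expand innermost to outermost. Recall ⊕ takes the minimum of its arguments and ⊗ takes their sum. Working out the expression ((9 ⊕ 3) ⊕ (-2 ⊕ -1)) gives -2.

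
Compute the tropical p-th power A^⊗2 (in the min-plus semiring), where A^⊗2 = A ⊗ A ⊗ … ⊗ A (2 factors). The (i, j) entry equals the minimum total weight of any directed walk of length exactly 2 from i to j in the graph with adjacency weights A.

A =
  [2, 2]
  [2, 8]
A^⊗2 =
  [4, 4]
  [4, 4]

Each entry (A^⊗2)_ij equals the minimum over all length-2 walks i = v_0 → v_1 → … → v_2 = j of Σ_t A[v_t][v_{t+1}]. For example, for (i, j) = (0, 1) we minimise over 2 possible intermediate vertex sequences; the minimum is 4, attained along the walk 0 → 0 → 1.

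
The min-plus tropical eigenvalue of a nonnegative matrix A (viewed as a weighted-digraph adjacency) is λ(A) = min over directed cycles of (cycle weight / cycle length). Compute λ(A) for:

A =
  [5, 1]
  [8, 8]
λ(A) = 9/2

Enumerate directed cycles and compute their means (weight / length). Sample:
  cycle 0 → 0: weight = 5, length = 1, mean = 5/1 ≈ 5.000
  cycle 1 → 1: weight = 8, length = 1, mean = 8/1 ≈ 8.000
  cycle 0 → 1 → 0: weight = 9, length = 2, mean = 9/2 ≈ 4.500
  cycle 1 → 0 → 1: weight = 9, length = 2, mean = 9/2 ≈ 4.500
Minimum mean = 4.500, attained e.g. along the cycle 0 → 1 → 0 with weight 9 and length 2. So λ(A) = 9/2 = 9/2.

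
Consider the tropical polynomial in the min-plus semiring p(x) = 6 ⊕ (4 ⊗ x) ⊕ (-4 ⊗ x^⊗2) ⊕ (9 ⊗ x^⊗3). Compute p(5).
p(5) = 6

A tropical monomial a ⊗ x^⊗i evaluates to a + i · x. Evaluating each term at x = 5:
  Term 0 contributes 6 + 0 · 5 = 6
  Term 1 contributes 4 + 1 · 5 = 9
  Term 2 contributes -4 + 2 · 5 = 6
  Term 3 contributes 9 + 3 · 5 = 24
p(5) = ⊕ of these = min[6, 9, 6, 24] = 6.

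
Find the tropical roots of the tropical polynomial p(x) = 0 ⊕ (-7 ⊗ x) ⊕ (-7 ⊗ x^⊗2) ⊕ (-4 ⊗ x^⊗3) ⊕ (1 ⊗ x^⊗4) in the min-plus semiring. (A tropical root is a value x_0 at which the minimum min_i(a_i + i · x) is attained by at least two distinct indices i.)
Roots: {-5, -3, 0, 7}

Each tropical root is a break point of the lower envelope of the lines y = a_i + i · x (there are 5 lines, with slopes 0, 1, ..., 4). Only the lines that attain the minimum somewhere contribute to roots; other lines are dominated. Here the surviving (envelope) indices are i = 4, i = 3, i = 2, i = 1, i = 0.
Intersections between consecutive envelope lines give the roots: for adjacent envelope indices i < j the intersection is x = (a_i − a_j) / (j − i). Reading off the sorted break points: {-5, -3, 0, 7}.
Verification: at each break x_0, at least two indices attain the minimum of min_i(a_i + i · x_0).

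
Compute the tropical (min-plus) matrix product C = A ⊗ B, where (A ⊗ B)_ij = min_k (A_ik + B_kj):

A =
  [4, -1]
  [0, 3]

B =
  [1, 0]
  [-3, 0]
A ⊗ B =
  [-4, -1]
  [0, 0]

Apply the min-plus product entry-by-entry:
  C[0][0] = min over k of (A[0][0] + B[0][0] = 4 + 1 = 5, A[0][1] + B[1][0] = -1 + -3 = -4) = -4 (attained at k = 1)
  C[0][1] = min over k of (A[0][0] + B[0][1] = 4 + 0 = 4, A[0][1] + B[1][1] = -1 + 0 = -1) = -1 (attained at k = 1)
  C[1][0] = min over k of (A[1][0] + B[0][0] = 0 + 1 = 1, A[1][1] + B[1][0] = 3 + -3 = 0) = 0 (attained at k = 1)
  C[1][1] = min over k of (A[1][0] + B[0][1] = 0 + 0 = 0, A[1][1] + B[1][1] = 3 + 0 = 3) = 0 (attained at k = 0)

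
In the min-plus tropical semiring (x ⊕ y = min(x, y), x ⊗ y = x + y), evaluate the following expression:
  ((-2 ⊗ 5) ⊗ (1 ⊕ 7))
((-2 ⊗ 5) ⊗ (1 ⊕ 7)) = 4

Expand innermost to outermost. Recall ⊕ takes the minimum of its arguments and ⊗ takes their sum. Working out the expression ((-2 ⊗ 5) ⊗ (1 ⊕ 7)) gives 4.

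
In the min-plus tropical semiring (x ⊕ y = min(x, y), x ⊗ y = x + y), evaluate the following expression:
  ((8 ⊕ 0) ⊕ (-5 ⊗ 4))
((8 ⊕ 0) ⊕ (-5 ⊗ 4)) = -1

Expand innermost to outermost. Recall ⊕ takes the minimum of its arguments and ⊗ takes their sum. Working out the expression ((8 ⊕ 0) ⊕ (-5 ⊗ 4)) gives -1.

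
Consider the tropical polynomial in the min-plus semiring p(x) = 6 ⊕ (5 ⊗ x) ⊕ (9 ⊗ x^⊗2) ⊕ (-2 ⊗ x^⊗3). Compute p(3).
p(3) = 6

A tropical monomial a ⊗ x^⊗i evaluates to a + i · x. Evaluating each term at x = 3:
  Term 0 contributes 6 + 0 · 3 = 6
  Term 1 contributes 5 + 1 · 3 = 8
  Term 2 contributes 9 + 2 · 3 = 15
  Term 3 contributes -2 + 3 · 3 = 7
p(3) = ⊕ of these = min[6, 8, 15, 7] = 6.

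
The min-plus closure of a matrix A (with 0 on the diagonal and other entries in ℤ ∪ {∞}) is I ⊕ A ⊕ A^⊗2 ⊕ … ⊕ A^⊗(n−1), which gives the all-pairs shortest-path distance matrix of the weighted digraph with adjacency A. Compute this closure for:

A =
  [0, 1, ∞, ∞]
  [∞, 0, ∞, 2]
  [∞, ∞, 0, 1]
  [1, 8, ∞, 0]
Closure =
  [0, 1, ∞, 3]
  [3, 0, ∞, 2]
  [2, 3, 0, 1]
  [1, 2, ∞, 0]

This is the Floyd-Warshall all-pairs shortest-path computation. For each intermediate vertex k = 0, 1, …, 3, update dist[i][j] ← min(dist[i][j], dist[i][k] + dist[k][j]). The final matrix gives, for each (i, j), the minimum total weight of any directed path from i to j (possibly empty when i = j).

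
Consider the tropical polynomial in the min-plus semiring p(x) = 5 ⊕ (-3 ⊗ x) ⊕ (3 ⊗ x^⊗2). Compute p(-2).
p(-2) = -5

A tropical monomial a ⊗ x^⊗i evaluates to a + i · x. Evaluating each term at x = -2:
  Term 0 contributes 5 + 0 · -2 = 5
  Term 1 contributes -3 + 1 · -2 = -5
  Term 2 contributes 3 + 2 · -2 = -1
p(-2) = ⊕ of these = min[5, -5, -1] = -5.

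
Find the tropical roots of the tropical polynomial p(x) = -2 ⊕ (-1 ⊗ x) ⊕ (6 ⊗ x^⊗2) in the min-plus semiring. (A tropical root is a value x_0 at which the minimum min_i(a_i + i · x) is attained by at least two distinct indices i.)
Roots: {-7, -1}

Each tropical root is a break point of the lower envelope of the lines y = a_i + i · x (there are 3 lines, with slopes 0, 1, ..., 2). Only the lines that attain the minimum somewhere contribute to roots; other lines are dominated. Here the surviving (envelope) indices are i = 2, i = 1, i = 0.
Intersections between consecutive envelope lines give the roots: for adjacent envelope indices i < j the intersection is x = (a_i − a_j) / (j − i). Reading off the sorted break points: {-7, -1}.
Verification: at each break x_0, at least two indices attain the minimum of min_i(a_i + i · x_0).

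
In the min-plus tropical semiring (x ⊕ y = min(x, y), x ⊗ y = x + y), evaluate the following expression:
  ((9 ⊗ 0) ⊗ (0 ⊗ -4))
((9 ⊗ 0) ⊗ (0 ⊗ -4)) = 5

Expand innermost to outermost. Recall ⊕ takes the minimum of its arguments and ⊗ takes their sum. Working out the expression ((9 ⊗ 0) ⊗ (0 ⊗ -4)) gives 5.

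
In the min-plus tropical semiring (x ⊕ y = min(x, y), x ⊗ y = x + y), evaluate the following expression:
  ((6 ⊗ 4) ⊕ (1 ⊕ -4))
((6 ⊗ 4) ⊕ (1 ⊕ -4)) = -4

Expand innermost to outermost. Recall ⊕ takes the minimum of its arguments and ⊗ takes their sum. Working out the expression ((6 ⊗ 4) ⊕ (1 ⊕ -4)) gives -4.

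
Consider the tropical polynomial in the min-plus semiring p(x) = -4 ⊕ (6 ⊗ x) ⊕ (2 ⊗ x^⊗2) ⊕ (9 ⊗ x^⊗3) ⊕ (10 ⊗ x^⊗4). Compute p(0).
p(0) = -4

A tropical monomial a ⊗ x^⊗i evaluates to a + i · x. Evaluating each term at x = 0:
  Term 0 contributes -4 + 0 · 0 = -4
  Term 1 contributes 6 + 1 · 0 = 6
  Term 2 contributes 2 + 2 · 0 = 2
  Term 3 contributes 9 + 3 · 0 = 9
  Term 4 contributes 10 + 4 · 0 = 10
p(0) = ⊕ of these = min[-4, 6, 2, 9, 10] = -4.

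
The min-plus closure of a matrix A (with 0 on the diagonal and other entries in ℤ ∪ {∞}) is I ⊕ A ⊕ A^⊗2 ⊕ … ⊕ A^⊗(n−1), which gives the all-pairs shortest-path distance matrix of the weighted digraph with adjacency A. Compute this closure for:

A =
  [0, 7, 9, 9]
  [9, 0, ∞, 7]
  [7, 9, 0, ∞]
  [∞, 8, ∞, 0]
Closure =
  [0, 7, 9, 9]
  [9, 0, 18, 7]
  [7, 9, 0, 16]
  [17, 8, 26, 0]

This is the Floyd-Warshall all-pairs shortest-path computation. For each intermediate vertex k = 0, 1, …, 3, update dist[i][j] ← min(dist[i][j], dist[i][k] + dist[k][j]). The final matrix gives, for each (i, j), the minimum total weight of any directed path from i to j (possibly empty when i = j).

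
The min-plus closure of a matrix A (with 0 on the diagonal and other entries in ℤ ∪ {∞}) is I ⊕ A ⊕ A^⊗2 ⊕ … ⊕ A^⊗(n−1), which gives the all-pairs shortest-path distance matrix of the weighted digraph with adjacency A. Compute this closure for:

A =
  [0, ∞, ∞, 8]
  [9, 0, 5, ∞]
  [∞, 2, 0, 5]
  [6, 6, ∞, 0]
Closure =
  [0, 14, 19, 8]
  [9, 0, 5, 10]
  [11, 2, 0, 5]
  [6, 6, 11, 0]

This is the Floyd-Warshall all-pairs shortest-path computation. For each intermediate vertex k = 0, 1, …, 3, update dist[i][j] ← min(dist[i][j], dist[i][k] + dist[k][j]). The final matrix gives, for each (i, j), the minimum total weight of any directed path from i to j (possibly empty when i = j).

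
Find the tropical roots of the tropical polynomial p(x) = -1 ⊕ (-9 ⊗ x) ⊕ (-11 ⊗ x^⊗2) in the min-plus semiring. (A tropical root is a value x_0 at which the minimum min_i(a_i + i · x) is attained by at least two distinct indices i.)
Roots: {2, 8}

Each tropical root is a break point of the lower envelope of the lines y = a_i + i · x (there are 3 lines, with slopes 0, 1, ..., 2). Only the lines that attain the minimum somewhere contribute to roots; other lines are dominated. Here the surviving (envelope) indices are i = 2, i = 1, i = 0.
Intersections between consecutive envelope lines give the roots: for adjacent envelope indices i < j the intersection is x = (a_i − a_j) / (j − i). Reading off the sorted break points: {2, 8}.
Verification: at each break x_0, at least two indices attain the minimum of min_i(a_i + i · x_0).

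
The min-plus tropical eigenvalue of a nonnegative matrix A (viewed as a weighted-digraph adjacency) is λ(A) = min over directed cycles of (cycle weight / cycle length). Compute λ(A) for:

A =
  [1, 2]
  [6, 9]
λ(A) = 1

Enumerate directed cycles and compute their means (weight / length). Sample:
  cycle 0 → 0: weight = 1, length = 1, mean = 1/1 ≈ 1.000
  cycle 1 → 1: weight = 9, length = 1, mean = 9/1 ≈ 9.000
  cycle 0 → 1 → 0: weight = 8, length = 2, mean = 8/2 ≈ 4.000
  cycle 1 → 0 → 1: weight = 8, length = 2, mean = 8/2 ≈ 4.000
Minimum mean = 1.000, attained e.g. along the cycle 0 → 0 with weight 1 and length 1. So λ(A) = 1/1 = 1.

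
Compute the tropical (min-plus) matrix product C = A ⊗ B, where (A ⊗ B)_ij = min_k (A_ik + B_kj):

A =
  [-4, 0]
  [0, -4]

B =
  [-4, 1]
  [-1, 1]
A ⊗ B =
  [-8, -3]
  [-5, -3]

Apply the min-plus product entry-by-entry:
  C[0][0] = min over k of (A[0][0] + B[0][0] = -4 + -4 = -8, A[0][1] + B[1][0] = 0 + -1 = -1) = -8 (attained at k = 0)
  C[0][1] = min over k of (A[0][0] + B[0][1] = -4 + 1 = -3, A[0][1] + B[1][1] = 0 + 1 = 1) = -3 (attained at k = 0)
  C[1][0] = min over k of (A[1][0] + B[0][0] = 0 + -4 = -4, A[1][1] + B[1][0] = -4 + -1 = -5) = -5 (attained at k = 1)
  C[1][1] = min over k of (A[1][0] + B[0][1] = 0 + 1 = 1, A[1][1] + B[1][1] = -4 + 1 = -3) = -3 (attained at k = 1)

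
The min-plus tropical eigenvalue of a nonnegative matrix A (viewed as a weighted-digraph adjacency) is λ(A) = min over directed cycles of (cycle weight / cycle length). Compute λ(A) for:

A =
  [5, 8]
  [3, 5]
λ(A) = 5

Enumerate directed cycles and compute their means (weight / length). Sample:
  cycle 0 → 0: weight = 5, length = 1, mean = 5/1 ≈ 5.000
  cycle 1 → 1: weight = 5, length = 1, mean = 5/1 ≈ 5.000
  cycle 0 → 1 → 0: weight = 11, length = 2, mean = 11/2 ≈ 5.500
  cycle 1 → 0 → 1: weight = 11, length = 2, mean = 11/2 ≈ 5.500
Minimum mean = 5.000, attained e.g. along the cycle 0 → 0 with weight 5 and length 1. So λ(A) = 5/1 = 5.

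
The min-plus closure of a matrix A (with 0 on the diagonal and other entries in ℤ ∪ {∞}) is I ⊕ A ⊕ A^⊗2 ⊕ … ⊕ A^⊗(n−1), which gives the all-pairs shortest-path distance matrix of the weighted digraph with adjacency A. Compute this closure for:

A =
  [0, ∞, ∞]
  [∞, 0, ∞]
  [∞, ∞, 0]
Closure =
  [0, ∞, ∞]
  [∞, 0, ∞]
  [∞, ∞, 0]

This is the Floyd-Warshall all-pairs shortest-path computation. For each intermediate vertex k = 0, 1, …, 2, update dist[i][j] ← min(dist[i][j], dist[i][k] + dist[k][j]). The final matrix gives, for each (i, j), the minimum total weight of any directed path from i to j (possibly empty when i = j).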